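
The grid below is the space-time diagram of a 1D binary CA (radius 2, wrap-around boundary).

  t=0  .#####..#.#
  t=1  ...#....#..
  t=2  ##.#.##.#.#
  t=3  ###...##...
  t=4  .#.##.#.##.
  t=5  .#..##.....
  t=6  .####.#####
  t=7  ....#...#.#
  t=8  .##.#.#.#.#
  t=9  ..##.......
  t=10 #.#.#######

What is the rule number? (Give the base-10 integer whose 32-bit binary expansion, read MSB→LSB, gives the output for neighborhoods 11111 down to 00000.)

2770035315

  nb #####: next=#  (t=0,i=3, bit31=1)
  nb ####.: next=.  (t=0,i=4, bit30=0)
  nb ###.#: next=#  (t=2,i=1, bit29=1)
  nb ###..: next=.  (t=0,i=5, bit28=0)
  nb ##.##: next=.  (t=6,i=0, bit27=0)
  nb ##.#.: next=#  (t=2,i=2, bit26=1)
  nb ##..#: next=.  (t=0,i=6, bit25=0)
  nb ##...: next=#  (t=3,i=3, bit24=1)
  nb #.###: next=.  (t=0,i=1, bit23=0)
  nb #.##.: next=.  (t=2,i=5, bit22=0)
  nb #.#.#: next=.  (t=0,i=10, bit21=0)
  nb #.#..: next=#  (t=7,i=10, bit20=1)
  nb #..##: next=#  (t=5,i=3, bit19=1)
  nb #..#.: next=.  (t=0,i=7, bit18=0)
  nb #...#: next=#  (t=3,i=4, bit17=1)
  nb #....: next=#  (t=1,i=5, bit16=1)
  nb .####: next=.  (t=0,i=2, bit15=0)
  nb .###.: next=#  (t=2,i=0, bit14=1)
  nb .##.#: next=#  (t=2,i=6, bit13=1)
  nb .##..: next=.  (t=3,i=7, bit12=0)
  nb .#.##: next=.  (t=0,i=0, bit11=0)
  nb .#.#.: next=.  (t=0,i=9, bit10=0)
  nb .#..#: next=#  (t=5,i=2, bit9=1)
  nb .#...: next=.  (t=1,i=4, bit8=0)
  nb ..###: next=.  (t=3,i=0, bit7=0)
  nb ..##.: next=#  (t=3,i=6, bit6=1)
  nb ..#.#: next=#  (t=0,i=8, bit5=1)
  nb ..#..: next=#  (t=1,i=3, bit4=1)
  nb ...##: next=.  (t=3,i=5, bit3=0)
  nb ...#.: next=.  (t=1,i=2, bit2=0)
  nb ....#: next=#  (t=1,i=1, bit1=1)
  nb .....: next=#  (t=1,i=0, bit0=1)
  bits 10100101000110110110001001110011 = 2770035315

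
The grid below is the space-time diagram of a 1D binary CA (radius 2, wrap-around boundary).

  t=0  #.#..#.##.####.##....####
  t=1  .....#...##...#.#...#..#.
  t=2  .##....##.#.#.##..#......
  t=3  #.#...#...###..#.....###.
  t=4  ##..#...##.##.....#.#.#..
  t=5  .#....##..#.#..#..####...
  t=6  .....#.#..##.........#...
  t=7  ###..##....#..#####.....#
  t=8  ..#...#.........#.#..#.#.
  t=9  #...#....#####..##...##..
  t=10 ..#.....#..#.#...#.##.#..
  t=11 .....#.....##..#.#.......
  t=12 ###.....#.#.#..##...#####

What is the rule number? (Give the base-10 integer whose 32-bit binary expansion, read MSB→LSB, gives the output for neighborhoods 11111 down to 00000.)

2560775209

  [31] ##### => #  t=0,i=23
  [30] ####. => .  t=0,i=12
  [29] ###.# => .  t=0,i=0
  [28] ###.. => #  t=3,i=12
  [27] ##.## => #  t=0,i=9
  [26] ##.#. => .  t=0,i=1
  [25] ##..# => .  t=2,i=16
  [24] ##... => .  t=0,i=17
  [23] #.### => #  t=0,i=10
  [22] #.##. => .  t=0,i=7
  [21] #.#.# => #  t=2,i=10
  [20] #.#.. => .  t=0,i=2
  [19] #..## => .  t=4,i=24
  [18] #..#. => .  t=0,i=4
  [17] #...# => #  t=1,i=7
  [16] #.... => .  t=0,i=18
  [15] .#### => .  t=0,i=11
  [14] .###. => #  t=3,i=11
  [13] .##.# => .  t=0,i=8
  [12] .##.. => #  t=0,i=16
  [11] .#.## => .  t=0,i=6
  [10] .#.#. => #  t=1,i=15
  [9] .#..# => .  t=0,i=3
  [8] .#... => .  t=1,i=6
  [7] ..### => .  t=0,i=21
  [6] ..##. => .  t=1,i=9
  [5] ..#.# => #  t=0,i=5
  [4] ..#.. => .  t=1,i=5
  [3] ...## => #  t=0,i=20
  [2] ...#. => .  t=1,i=4
  [1] ....# => .  t=0,i=19
  [0] ..... => #  t=1,i=1
  bits 10011000101000100101010000101001 = 2560775209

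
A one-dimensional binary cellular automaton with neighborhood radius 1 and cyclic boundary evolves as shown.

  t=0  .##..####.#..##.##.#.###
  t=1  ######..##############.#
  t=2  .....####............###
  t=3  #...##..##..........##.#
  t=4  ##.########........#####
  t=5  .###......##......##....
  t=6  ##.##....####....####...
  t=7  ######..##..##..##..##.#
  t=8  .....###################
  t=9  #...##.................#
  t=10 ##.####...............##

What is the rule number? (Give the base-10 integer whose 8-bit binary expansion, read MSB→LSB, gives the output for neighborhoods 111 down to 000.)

126

  ### -> .   bit 7 = 0  t=0,i=6
  ##. -> #   bit 6 = 1  t=0,i=2
  #.# -> #   bit 5 = 1  t=0,i=0
  #.. -> #   bit 4 = 1  t=0,i=3
  .## -> #   bit 3 = 1  t=0,i=1
  .#. -> #   bit 2 = 1  t=0,i=10
  ..# -> #   bit 1 = 1  t=0,i=4
  ... -> .   bit 0 = 0  t=2,i=1
  bits 01111110 = 126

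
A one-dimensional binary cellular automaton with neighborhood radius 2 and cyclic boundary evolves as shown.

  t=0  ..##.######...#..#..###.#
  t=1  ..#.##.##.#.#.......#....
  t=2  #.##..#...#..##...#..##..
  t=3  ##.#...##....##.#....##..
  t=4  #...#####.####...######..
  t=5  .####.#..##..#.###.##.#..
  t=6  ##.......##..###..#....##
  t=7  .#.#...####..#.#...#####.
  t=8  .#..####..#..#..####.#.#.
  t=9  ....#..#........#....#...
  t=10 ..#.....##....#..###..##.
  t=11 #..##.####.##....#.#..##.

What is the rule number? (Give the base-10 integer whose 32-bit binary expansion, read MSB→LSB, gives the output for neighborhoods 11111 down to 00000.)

2560825834

  #####|#  b31=1 t=0,i=7
  ####.|.  b30=0 t=0,i=9
  ###.#|.  b29=0 t=0,i=22
  ###..|#  b28=1 t=0,i=10
  ##.##|#  b27=1 t=0,i=4
  ##.#.|.  b26=0 t=0,i=23
  ##..#|.  b25=0 t=2,i=4
  ##...|.  b24=0 t=0,i=11
  #.###|#  b23=1 t=0,i=5
  #.##.|.  b22=0 t=1,i=4
  #.#.#|#  b21=1 t=1,i=10
  #.#..|.  b20=0 t=0,i=24
  #..##|.  b19=0 t=0,i=1
  #..#.|.  b18=0 t=0,i=16
  #...#|#  b17=1 t=0,i=12
  #....|#  b16=1 t=1,i=14
  .####|.  b15=0 t=0,i=6
  .###.|.  b14=0 t=0,i=21
  .##.#|.  b13=0 t=0,i=3
  .##..|#  b12=1 t=2,i=3
  .#.##|#  b11=1 t=1,i=3
  .#.#.|.  b10=0 t=1,i=11
  .#..#|.  b9=0 t=0,i=0
  .#...|#  b8=1 t=1,i=13
  ..###|#  b7=1 t=0,i=20
  ..##.|#  b6=1 t=0,i=2
  ..#.#|#  b5=1 t=1,i=2
  ..#..|.  b4=0 t=0,i=14
  ...##|#  b3=1 t=3,i=6
  ...#.|.  b2=0 t=0,i=13
  ....#|#  b1=1 t=1,i=0
  .....|.  b0=0 t=1,i=15
  bits 10011000101000110001100111101010 = 2560825834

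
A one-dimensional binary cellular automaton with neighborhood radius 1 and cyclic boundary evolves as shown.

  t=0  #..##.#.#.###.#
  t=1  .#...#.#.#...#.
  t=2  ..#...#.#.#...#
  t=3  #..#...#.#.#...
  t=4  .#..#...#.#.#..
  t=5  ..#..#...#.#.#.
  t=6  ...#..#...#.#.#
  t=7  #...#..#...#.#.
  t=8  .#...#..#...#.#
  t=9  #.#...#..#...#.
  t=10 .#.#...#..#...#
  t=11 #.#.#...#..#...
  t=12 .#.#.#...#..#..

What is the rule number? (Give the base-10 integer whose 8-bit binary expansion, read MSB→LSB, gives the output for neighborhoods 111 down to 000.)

  ###|.  b7=0 t=0,i=11
  ##.|.  b6=0 t=0,i=0
  #.#|#  b5=1 t=0,i=5
  #..|#  b4=1 t=0,i=1
  .##|.  b3=0 t=0,i=3
  .#.|.  b2=0 t=0,i=6
  ..#|.  b1=0 t=0,i=2
  ...|.  b0=0 t=1,i=3
  bits 00110000 = 48

48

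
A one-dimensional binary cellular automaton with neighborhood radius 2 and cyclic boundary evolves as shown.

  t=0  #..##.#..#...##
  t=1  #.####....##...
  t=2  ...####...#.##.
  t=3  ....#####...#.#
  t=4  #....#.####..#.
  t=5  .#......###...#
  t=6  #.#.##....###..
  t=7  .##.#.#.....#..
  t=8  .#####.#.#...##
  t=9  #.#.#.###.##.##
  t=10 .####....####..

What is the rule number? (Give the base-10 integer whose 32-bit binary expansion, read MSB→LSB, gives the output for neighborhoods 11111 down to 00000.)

1567270209

  [31] ##### => .  t=3,i=6
  [30] ####. => #  t=1,i=4
  [29] ###.# => .  t=8,i=5
  [28] ###.. => #  t=0,i=0
  [27] ##.## => #  t=8,i=0
  [26] ##.#. => #  t=0,i=5
  [25] ##..# => .  t=0,i=1
  [24] ##... => #  t=1,i=6
  [23] #.### => .  t=1,i=2
  [22] #.##. => #  t=2,i=12
  [21] #.#.# => #  t=6,i=2
  [20] #.#.. => .  t=0,i=6
  [19] #..## => #  t=0,i=2
  [18] #..#. => .  t=0,i=8
  [17] #...# => #  t=0,i=11
  [16] #.... => .  t=1,i=7
  [15] .#### => #  t=1,i=3
  [14] .###. => .  t=0,i=14
  [13] .##.# => #  t=0,i=4
  [12] .##.. => .  t=1,i=11
  [11] .#.## => .  t=1,i=1
  [10] .#.#. => #  t=3,i=13
  [9] .#..# => .  t=0,i=7
  [8] .#... => #  t=0,i=10
  [7] ..### => .  t=0,i=13
  [6] ..##. => #  t=0,i=3
  [5] ..#.# => .  t=1,i=0
  [4] ..#.. => .  t=0,i=9
  [3] ...## => .  t=0,i=12
  [2] ...#. => .  t=1,i=14
  [1] ....# => .  t=1,i=8
  [0] ..... => #  t=5,i=4
  bits 01011101011010101010010101000001 = 1567270209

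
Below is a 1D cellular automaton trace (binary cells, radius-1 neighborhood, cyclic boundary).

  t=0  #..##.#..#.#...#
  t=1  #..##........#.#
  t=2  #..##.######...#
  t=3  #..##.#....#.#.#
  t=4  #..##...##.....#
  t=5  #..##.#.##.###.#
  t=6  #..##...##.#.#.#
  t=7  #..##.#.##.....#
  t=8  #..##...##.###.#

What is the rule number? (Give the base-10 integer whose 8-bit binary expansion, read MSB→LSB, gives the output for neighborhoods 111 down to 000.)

  ###|.  b7=0 t=2,i=7
  ##.|#  b6=1 t=0,i=0
  #.#|.  b5=0 t=0,i=5
  #..|.  b4=0 t=0,i=1
  .##|#  b3=1 t=0,i=3
  .#.|.  b2=0 t=0,i=6
  ..#|.  b1=0 t=0,i=2
  ...|#  b0=1 t=0,i=13
  bits 01001001 = 73

73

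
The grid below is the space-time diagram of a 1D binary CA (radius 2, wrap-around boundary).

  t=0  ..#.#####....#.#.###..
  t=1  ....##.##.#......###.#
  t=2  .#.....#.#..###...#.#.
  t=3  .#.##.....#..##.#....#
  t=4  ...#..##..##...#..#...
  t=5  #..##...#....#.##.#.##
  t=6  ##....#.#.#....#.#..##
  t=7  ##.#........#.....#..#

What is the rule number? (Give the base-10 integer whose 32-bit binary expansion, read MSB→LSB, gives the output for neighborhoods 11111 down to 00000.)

1455669777

  nb #####: next=.  (t=0,i=6, bit31=0)
  nb ####.: next=#  (t=0,i=7, bit30=1)
  nb ###.#: next=.  (t=1,i=19, bit29=0)
  nb ###..: next=#  (t=0,i=8, bit28=1)
  nb ##.##: next=.  (t=1,i=6, bit27=0)
  nb ##.#.: next=#  (t=1,i=9, bit26=1)
  nb ##..#: next=#  (t=4,i=8, bit25=1)
  nb ##...: next=.  (t=0,i=9, bit24=0)
  nb #.###: next=#  (t=0,i=4, bit23=1)
  nb #.##.: next=#  (t=1,i=7, bit22=1)
  nb #.#.#: next=.  (t=0,i=15, bit21=0)
  nb #.#..: next=.  (t=1,i=10, bit20=0)
  nb #..##: next=.  (t=2,i=11, bit19=0)
  nb #..#.: next=.  (t=2,i=0, bit18=0)
  nb #...#: next=#  (t=2,i=16, bit17=1)
  nb #....: next=#  (t=0,i=10, bit16=1)
  nb .####: next=#  (t=0,i=5, bit15=1)
  nb .###.: next=#  (t=0,i=18, bit14=1)
  nb .##.#: next=.  (t=1,i=5, bit13=0)
  nb .##..: next=.  (t=3,i=4, bit12=0)
  nb .#.##: next=.  (t=0,i=3, bit11=0)
  nb .#.#.: next=.  (t=0,i=14, bit10=0)
  nb .#..#: next=#  (t=2,i=10, bit9=1)
  nb .#...: next=.  (t=1,i=0, bit8=0)
  nb ..###: next=.  (t=1,i=17, bit7=0)
  nb ..##.: next=.  (t=1,i=4, bit6=0)
  nb ..#.#: next=.  (t=0,i=2, bit5=0)
  nb ..#..: next=#  (t=2,i=1, bit4=1)
  nb ...##: next=.  (t=1,i=3, bit3=0)
  nb ...#.: next=.  (t=0,i=1, bit2=0)
  nb ....#: next=.  (t=0,i=0, bit1=0)
  nb .....: next=#  (t=1,i=13, bit0=1)
  bits 01010110110000111100001000010001 = 1455669777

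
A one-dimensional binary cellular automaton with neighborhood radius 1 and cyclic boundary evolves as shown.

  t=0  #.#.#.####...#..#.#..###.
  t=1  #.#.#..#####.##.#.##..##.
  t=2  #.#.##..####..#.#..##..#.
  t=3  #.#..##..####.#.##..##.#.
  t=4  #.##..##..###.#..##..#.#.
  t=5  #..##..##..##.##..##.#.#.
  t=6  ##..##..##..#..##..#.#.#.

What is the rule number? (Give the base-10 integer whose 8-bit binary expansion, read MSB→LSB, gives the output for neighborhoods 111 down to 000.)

  ###|#  b7=1 t=0,i=7
  ##.|#  b6=1 t=0,i=9
  #.#|.  b5=0 t=0,i=1
  #..|#  b4=1 t=0,i=10
  .##|.  b3=0 t=0,i=6
  .#.|#  b2=1 t=0,i=0
  ..#|.  b1=0 t=0,i=12
  ...|#  b0=1 t=0,i=11
  bits 11010101 = 213

213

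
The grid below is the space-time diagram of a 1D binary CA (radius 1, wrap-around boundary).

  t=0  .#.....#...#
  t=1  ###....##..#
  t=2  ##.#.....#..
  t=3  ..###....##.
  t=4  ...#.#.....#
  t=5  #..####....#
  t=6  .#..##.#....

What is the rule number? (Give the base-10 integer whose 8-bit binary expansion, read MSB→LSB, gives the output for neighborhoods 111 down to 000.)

180

  nb ###: next=#  (t=1,i=0, bit7=1)
  nb ##.: next=.  (t=1,i=2, bit6=0)
  nb #.#: next=#  (t=0,i=0, bit5=1)
  nb #..: next=#  (t=0,i=2, bit4=1)
  nb .##: next=.  (t=1,i=7, bit3=0)
  nb .#.: next=#  (t=0,i=1, bit2=1)
  nb ..#: next=.  (t=0,i=6, bit1=0)
  nb ...: next=.  (t=0,i=3, bit0=0)
  bits 10110100 = 180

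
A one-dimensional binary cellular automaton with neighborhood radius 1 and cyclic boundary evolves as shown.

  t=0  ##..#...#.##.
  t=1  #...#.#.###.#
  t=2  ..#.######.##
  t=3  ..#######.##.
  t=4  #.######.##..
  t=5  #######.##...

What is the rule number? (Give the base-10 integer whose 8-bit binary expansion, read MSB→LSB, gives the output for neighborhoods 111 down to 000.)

  nb ###: next=#  (t=1,i=9, bit7=1)
  nb ##.: next=.  (t=0,i=1, bit6=0)
  nb #.#: next=#  (t=0,i=9, bit5=1)
  nb #..: next=.  (t=0,i=2, bit4=0)
  nb .##: next=#  (t=0,i=0, bit3=1)
  nb .#.: next=#  (t=0,i=4, bit2=1)
  nb ..#: next=.  (t=0,i=3, bit1=0)
  nb ...: next=#  (t=0,i=6, bit0=1)
  bits 10101101 = 173

173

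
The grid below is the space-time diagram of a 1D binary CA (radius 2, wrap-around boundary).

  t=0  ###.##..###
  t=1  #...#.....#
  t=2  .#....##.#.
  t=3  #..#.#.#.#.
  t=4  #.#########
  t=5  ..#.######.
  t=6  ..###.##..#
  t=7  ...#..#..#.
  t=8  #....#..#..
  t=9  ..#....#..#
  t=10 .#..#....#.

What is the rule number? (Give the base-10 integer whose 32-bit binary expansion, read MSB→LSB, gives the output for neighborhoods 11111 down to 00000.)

  [31] ##### => #  t=0,i=0
  [30] ####. => .  t=0,i=1
  [29] ###.# => .  t=0,i=2
  [28] ###.. => .  t=5,i=9
  [27] ##.## => .  t=0,i=3
  [26] ##.#. => .  t=2,i=8
  [25] ##..# => .  t=0,i=6
  [24] ##... => #  t=1,i=1
  [23] #.### => #  t=4,i=2
  [22] #.##. => #  t=0,i=4
  [21] #.#.# => #  t=3,i=5
  [20] #.#.. => #  t=2,i=9
  [19] #..## => .  t=0,i=7
  [18] #..#. => #  t=2,i=0
  [17] #...# => .  t=1,i=2
  [16] #.... => #  t=1,i=6
  [15] .#### => .  t=0,i=9
  [14] .###. => #  t=6,i=3
  [13] .##.# => #  t=2,i=7
  [12] .##.. => .  t=0,i=5
  [11] .#.## => #  t=5,i=3
  [10] .#.#. => #  t=3,i=4
  [9] .#..# => .  t=2,i=10
  [8] .#... => .  t=1,i=5
  [7] ..### => .  t=0,i=8
  [6] ..##. => .  t=1,i=10
  [5] ..#.# => #  t=3,i=3
  [4] ..#.. => .  t=1,i=4
  [3] ...## => #  t=1,i=9
  [2] ...#. => .  t=1,i=3
  [1] ....# => .  t=1,i=8
  [0] ..... => #  t=1,i=7
  bits 10000001111101010110110000101001 = 2180344873

2180344873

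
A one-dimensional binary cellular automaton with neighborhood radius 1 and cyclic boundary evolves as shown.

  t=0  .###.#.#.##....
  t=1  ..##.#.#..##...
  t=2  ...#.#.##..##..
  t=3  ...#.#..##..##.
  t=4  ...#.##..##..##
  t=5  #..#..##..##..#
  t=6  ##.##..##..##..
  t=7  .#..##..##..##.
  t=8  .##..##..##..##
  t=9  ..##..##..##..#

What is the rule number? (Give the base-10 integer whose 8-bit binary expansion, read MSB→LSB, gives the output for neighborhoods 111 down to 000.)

212

  [7] ### => #  t=0,i=2
  [6] ##. => #  t=0,i=3
  [5] #.# => .  t=0,i=4
  [4] #.. => #  t=0,i=11
  [3] .## => .  t=0,i=1
  [2] .#. => #  t=0,i=5
  [1] ..# => .  t=0,i=0
  [0] ... => .  t=0,i=12
  bits 11010100 = 212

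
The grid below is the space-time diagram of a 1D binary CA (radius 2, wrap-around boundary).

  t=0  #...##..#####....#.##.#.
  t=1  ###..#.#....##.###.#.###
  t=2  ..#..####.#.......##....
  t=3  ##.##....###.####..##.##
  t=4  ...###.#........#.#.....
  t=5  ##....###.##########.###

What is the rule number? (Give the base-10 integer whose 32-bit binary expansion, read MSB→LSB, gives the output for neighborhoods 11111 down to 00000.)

  #####|.  b31=0 t=0,i=10
  ####.|.  b30=0 t=0,i=11
  ###.#|.  b29=0 t=1,i=17
  ###..|#  b28=1 t=0,i=12
  ##.##|.  b27=0 t=1,i=14
  ##.#.|#  b26=1 t=0,i=21
  ##..#|.  b25=0 t=0,i=6
  ##...|#  b24=1 t=0,i=13
  #.###|.  b23=0 t=1,i=15
  #.##.|#  b22=1 t=0,i=19
  #.#.#|#  b21=1 t=0,i=22
  #.#..|#  b20=1 t=0,i=0
  #..##|#  b19=1 t=0,i=7
  #..#.|.  b18=0 t=1,i=4
  #...#|#  b17=1 t=0,i=2
  #....|.  b16=0 t=0,i=14
  .####|.  b15=0 t=0,i=9
  .###.|.  b14=0 t=1,i=16
  .##.#|.  b13=0 t=0,i=20
  .##..|#  b12=1 t=0,i=5
  .#.##|.  b11=0 t=0,i=18
  .#.#.|#  b10=1 t=0,i=23
  .#..#|#  b9=1 t=2,i=3
  .#...|#  b8=1 t=0,i=1
  ..###|.  b7=0 t=0,i=8
  ..##.|.  b6=0 t=0,i=4
  ..#.#|#  b5=1 t=0,i=17
  ..#..|.  b4=0 t=2,i=2
  ...##|.  b3=0 t=0,i=3
  ...#.|#  b2=1 t=0,i=16
  ....#|#  b1=1 t=0,i=15
  .....|#  b0=1 t=2,i=13
  bits 00010101011110100001011100100111 = 360322855

360322855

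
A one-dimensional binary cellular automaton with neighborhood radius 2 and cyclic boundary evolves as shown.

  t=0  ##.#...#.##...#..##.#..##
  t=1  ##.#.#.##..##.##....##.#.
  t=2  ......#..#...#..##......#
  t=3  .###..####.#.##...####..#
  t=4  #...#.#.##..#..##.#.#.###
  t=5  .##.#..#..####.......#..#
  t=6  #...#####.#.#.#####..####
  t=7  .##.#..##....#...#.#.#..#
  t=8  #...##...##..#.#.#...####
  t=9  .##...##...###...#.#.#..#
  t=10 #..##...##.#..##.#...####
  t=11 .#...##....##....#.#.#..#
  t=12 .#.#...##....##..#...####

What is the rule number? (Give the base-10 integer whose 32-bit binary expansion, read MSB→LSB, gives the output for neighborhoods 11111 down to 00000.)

  #####|.  b31=0 t=6,i=6
  ####.|#  b30=1 t=0,i=0
  ###.#|#  b29=1 t=0,i=1
  ###..|.  b28=0 t=3,i=3
  ##.##|#  b27=1 t=1,i=13
  ##.#.|.  b26=0 t=0,i=2
  ##..#|#  b25=1 t=1,i=9
  ##...|#  b24=1 t=0,i=11
  #.###|.  b23=0 t=3,i=1
  #.##.|.  b22=0 t=0,i=9
  #.#.#|.  b21=0 t=1,i=3
  #.#..|#  b20=1 t=0,i=3
  #..##|.  b19=0 t=0,i=16
  #..#.|#  b18=1 t=2,i=8
  #...#|#  b17=1 t=0,i=5
  #....|#  b16=1 t=1,i=17
  .####|.  b15=0 t=0,i=24
  .###.|.  b14=0 t=3,i=2
  .##.#|.  b13=0 t=0,i=18
  .##..|.  b12=0 t=0,i=10
  .#.##|#  b11=1 t=0,i=8
  .#.#.|.  b10=0 t=1,i=4
  .#..#|#  b9=1 t=0,i=15
  .#...|.  b8=0 t=0,i=4
  ..###|#  b7=1 t=0,i=23
  ..##.|.  b6=0 t=0,i=17
  ..#.#|#  b5=1 t=0,i=7
  ..#..|#  b4=1 t=0,i=14
  ...##|.  b3=0 t=1,i=19
  ...#.|.  b2=0 t=0,i=6
  ....#|.  b1=0 t=1,i=18
  .....|#  b0=1 t=2,i=2
  bits 01101011000101110000101010110001 = 1796672177

1796672177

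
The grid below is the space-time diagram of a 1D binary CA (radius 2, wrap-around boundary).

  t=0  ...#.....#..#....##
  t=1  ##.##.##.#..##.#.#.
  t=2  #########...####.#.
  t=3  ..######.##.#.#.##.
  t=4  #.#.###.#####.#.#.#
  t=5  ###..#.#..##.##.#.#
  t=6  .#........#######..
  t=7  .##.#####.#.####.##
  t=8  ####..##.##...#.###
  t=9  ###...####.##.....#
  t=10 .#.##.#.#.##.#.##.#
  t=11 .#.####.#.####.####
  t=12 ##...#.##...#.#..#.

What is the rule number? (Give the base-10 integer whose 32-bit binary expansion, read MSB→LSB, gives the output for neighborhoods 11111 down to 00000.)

  nb #####: next=#  (t=2,i=2, bit31=1)
  nb ####.: next=#  (t=2,i=7, bit30=1)
  nb ###.#: next=.  (t=2,i=15, bit29=0)
  nb ###..: next=.  (t=2,i=8, bit28=0)
  nb ##.##: next=#  (t=1,i=2, bit27=1)
  nb ##.#.: next=#  (t=1,i=8, bit26=1)
  nb ##..#: next=.  (t=5,i=3, bit25=0)
  nb ##...: next=#  (t=0,i=0, bit24=1)
  nb #.###: next=.  (t=2,i=0, bit23=0)
  nb #.##.: next=#  (t=1,i=0, bit22=1)
  nb #.#.#: next=#  (t=1,i=15, bit21=1)
  nb #.#..: next=.  (t=1,i=9, bit20=0)
  nb #..##: next=.  (t=1,i=11, bit19=0)
  nb #..#.: next=.  (t=0,i=11, bit18=0)
  nb #...#: next=#  (t=0,i=1, bit17=1)
  nb #....: next=.  (t=0,i=5, bit16=0)
  nb .####: next=.  (t=2,i=1, bit15=0)
  nb .###.: next=#  (t=4,i=5, bit14=1)
  nb .##.#: next=#  (t=1,i=1, bit13=1)
  nb .##..: next=.  (t=0,i=18, bit12=0)
  nb .#.##: next=.  (t=1,i=18, bit11=0)
  nb .#.#.: next=.  (t=1,i=16, bit10=0)
  nb .#..#: next=.  (t=0,i=10, bit9=0)
  nb .#...: next=#  (t=0,i=4, bit8=1)
  nb ..###: next=#  (t=2,i=12, bit7=1)
  nb ..##.: next=#  (t=0,i=17, bit6=1)
  nb ..#.#: next=.  (t=5,i=5, bit5=0)
  nb ..#..: next=#  (t=0,i=3, bit4=1)
  nb ...##: next=.  (t=0,i=16, bit3=0)
  nb ...#.: next=.  (t=0,i=2, bit2=0)
  nb ....#: next=#  (t=0,i=7, bit1=1)
  nb .....: next=#  (t=0,i=6, bit0=1)
  bits 11001101011000100110000111010011 = 3445776851

3445776851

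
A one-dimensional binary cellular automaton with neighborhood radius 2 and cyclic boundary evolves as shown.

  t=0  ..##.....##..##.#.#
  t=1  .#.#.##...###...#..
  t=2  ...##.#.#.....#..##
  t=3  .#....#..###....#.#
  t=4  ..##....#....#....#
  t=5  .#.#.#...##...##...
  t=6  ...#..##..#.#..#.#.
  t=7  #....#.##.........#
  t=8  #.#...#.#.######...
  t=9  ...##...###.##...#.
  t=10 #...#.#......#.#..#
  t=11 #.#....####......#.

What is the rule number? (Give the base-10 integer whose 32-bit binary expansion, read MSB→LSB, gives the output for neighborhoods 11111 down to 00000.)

2192251137

  #####|#  b31=1 t=8,i=12
  ####.|.  b30=0 t=8,i=14
  ###.#|.  b29=0 t=9,i=10
  ###..|.  b28=0 t=1,i=12
  ##.##|.  b27=0 t=9,i=11
  ##.#.|.  b26=0 t=0,i=15
  ##..#|#  b25=1 t=0,i=11
  ##...|.  b24=0 t=0,i=4
  #.###|#  b23=1 t=8,i=10
  #.##.|.  b22=0 t=1,i=5
  #.#.#|#  b21=1 t=0,i=16
  #.#..|.  b20=0 t=0,i=18
  #..##|#  b19=1 t=0,i=1
  #..#.|.  b18=0 t=6,i=9
  #...#|#  b17=1 t=1,i=8
  #....|#  b16=1 t=0,i=5
  .####|.  b15=0 t=8,i=11
  .###.|.  b14=0 t=1,i=11
  .##.#|.  b13=0 t=0,i=14
  .##..|#  b12=1 t=0,i=3
  .#.##|#  b11=1 t=1,i=4
  .#.#.|.  b10=0 t=0,i=17
  .#..#|.  b9=0 t=0,i=0
  .#...|#  b8=1 t=1,i=17
  ..###|.  b7=0 t=1,i=10
  ..##.|.  b6=0 t=0,i=2
  ..#.#|.  b5=0 t=1,i=1
  ..#..|.  b4=0 t=1,i=16
  ...##|.  b3=0 t=0,i=8
  ...#.|.  b2=0 t=1,i=0
  ....#|.  b1=0 t=0,i=7
  .....|#  b0=1 t=0,i=6
  bits 10000010101010110001100100000001 = 2192251137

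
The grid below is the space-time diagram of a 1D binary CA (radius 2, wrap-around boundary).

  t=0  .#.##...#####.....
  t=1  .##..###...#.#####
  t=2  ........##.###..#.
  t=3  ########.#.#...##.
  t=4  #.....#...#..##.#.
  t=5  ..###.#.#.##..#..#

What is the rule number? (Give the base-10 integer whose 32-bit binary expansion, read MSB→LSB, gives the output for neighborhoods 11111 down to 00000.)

1099378235

  [31] ##### => .  t=0,i=10
  [30] ####. => #  t=0,i=11
  [29] ###.# => .  t=1,i=17
  [28] ###.. => .  t=0,i=12
  [27] ##.## => .  t=1,i=0
  [26] ##.#. => .  t=3,i=8
  [25] ##..# => .  t=1,i=3
  [24] ##... => #  t=0,i=5
  [23] #.### => #  t=1,i=13
  [22] #.##. => .  t=0,i=3
  [21] #.#.# => .  t=3,i=9
  [20] #.#.. => .  t=3,i=11
  [19] #..## => .  t=1,i=4
  [18] #..#. => #  t=2,i=15
  [17] #...# => #  t=0,i=6
  [16] #.... => #  t=0,i=14
  [15] .#### => .  t=0,i=9
  [14] .###. => .  t=1,i=6
  [13] .##.# => #  t=2,i=9
  [12] .##.. => .  t=0,i=4
  [11] .#.## => #  t=0,i=2
  [10] .#.#. => #  t=3,i=10
  [9] .#..# => #  t=4,i=11
  [8] .#... => .  t=2,i=17
  [7] ..### => .  t=0,i=8
  [6] ..##. => .  t=2,i=8
  [5] ..#.# => #  t=0,i=1
  [4] ..#.. => #  t=2,i=16
  [3] ...## => #  t=0,i=7
  [2] ...#. => .  t=0,i=0
  [1] ....# => #  t=0,i=17
  [0] ..... => #  t=0,i=15
  bits 01000001100001110010111000111011 = 1099378235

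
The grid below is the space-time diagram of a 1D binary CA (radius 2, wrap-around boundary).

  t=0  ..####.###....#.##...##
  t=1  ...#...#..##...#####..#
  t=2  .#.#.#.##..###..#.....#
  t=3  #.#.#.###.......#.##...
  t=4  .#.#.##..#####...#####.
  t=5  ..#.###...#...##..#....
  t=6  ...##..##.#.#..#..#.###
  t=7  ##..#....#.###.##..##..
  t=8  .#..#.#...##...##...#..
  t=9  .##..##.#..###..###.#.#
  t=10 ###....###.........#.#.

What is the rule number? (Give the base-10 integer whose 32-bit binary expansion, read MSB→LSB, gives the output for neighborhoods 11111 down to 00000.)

97754641

  #####|.  b31=0 t=1,i=17
  ####.|.  b30=0 t=0,i=4
  ###.#|.  b29=0 t=0,i=5
  ###..|.  b28=0 t=0,i=9
  ##.##|.  b27=0 t=0,i=6
  ##.#.|#  b26=1 t=6,i=9
  ##..#|.  b25=0 t=0,i=0
  ##...|#  b24=1 t=0,i=10
  #.###|#  b23=1 t=0,i=7
  #.##.|#  b22=1 t=0,i=16
  #.#.#|.  b21=0 t=2,i=1
  #.#..|#  b20=1 t=6,i=12
  #..##|.  b19=0 t=0,i=1
  #..#.|.  b18=0 t=1,i=21
  #...#|#  b17=1 t=0,i=19
  #....|#  b16=1 t=0,i=11
  .####|#  b15=1 t=0,i=3
  .###.|.  b14=0 t=0,i=8
  .##.#|.  b13=0 t=6,i=8
  .##..|#  b12=1 t=0,i=17
  .#.##|#  b11=1 t=0,i=15
  .#.#.|#  b10=1 t=2,i=0
  .#..#|#  b9=1 t=1,i=8
  .#...|.  b8=0 t=1,i=0
  ..###|.  b7=0 t=0,i=2
  ..##.|.  b6=0 t=0,i=21
  ..#.#|.  b5=0 t=0,i=14
  ..#..|#  b4=1 t=1,i=3
  ...##|.  b3=0 t=0,i=20
  ...#.|.  b2=0 t=0,i=13
  ....#|.  b1=0 t=0,i=12
  .....|#  b0=1 t=2,i=19
  bits 00000101110100111001111000010001 = 97754641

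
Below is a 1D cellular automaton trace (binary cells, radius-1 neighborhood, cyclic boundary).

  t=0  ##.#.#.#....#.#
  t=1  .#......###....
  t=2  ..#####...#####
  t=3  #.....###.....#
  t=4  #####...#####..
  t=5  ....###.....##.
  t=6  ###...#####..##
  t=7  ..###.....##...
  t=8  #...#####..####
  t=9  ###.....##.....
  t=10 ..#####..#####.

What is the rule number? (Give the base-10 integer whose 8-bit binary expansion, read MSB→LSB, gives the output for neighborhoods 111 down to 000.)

  ### -> .   bit 7 = 0  t=0,i=0
  ##. -> #   bit 6 = 1  t=0,i=1
  #.# -> .   bit 5 = 0  t=0,i=2
  #.. -> #   bit 4 = 1  t=0,i=8
  .## -> .   bit 3 = 0  t=0,i=14
  .#. -> .   bit 2 = 0  t=0,i=3
  ..# -> .   bit 1 = 0  t=0,i=11
  ... -> #   bit 0 = 1  t=0,i=9
  bits 01010001 = 81

81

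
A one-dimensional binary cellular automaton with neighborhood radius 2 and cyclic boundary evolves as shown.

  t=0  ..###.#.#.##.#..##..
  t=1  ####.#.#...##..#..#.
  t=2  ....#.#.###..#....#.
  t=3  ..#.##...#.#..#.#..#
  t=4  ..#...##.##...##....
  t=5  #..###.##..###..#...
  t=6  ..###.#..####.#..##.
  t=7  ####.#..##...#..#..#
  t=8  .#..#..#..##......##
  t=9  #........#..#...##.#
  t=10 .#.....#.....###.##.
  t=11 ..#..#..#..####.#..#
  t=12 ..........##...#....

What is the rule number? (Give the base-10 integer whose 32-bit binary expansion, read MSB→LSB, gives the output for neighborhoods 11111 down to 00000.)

  ##### -> #   bit 31 = 1  t=7,i=1
  ####. -> .   bit 30 = 0  t=1,i=2
  ###.# -> .   bit 29 = 0  t=0,i=4
  ###.. -> .   bit 28 = 0  t=2,i=10
  ##.## -> #   bit 27 = 1  t=4,i=8
  ##.#. -> #   bit 26 = 1  t=0,i=5
  ##..# -> #   bit 25 = 1  t=1,i=13
  ##... -> #   bit 24 = 1  t=0,i=18
  #.### -> .   bit 23 = 0  t=1,i=0
  #.##. -> .   bit 22 = 0  t=0,i=10
  #.#.# -> .   bit 21 = 0  t=0,i=6
  #.#.. -> .   bit 20 = 0  t=0,i=13
  #..## -> #   bit 19 = 1  t=0,i=15
  #..#. -> .   bit 18 = 0  t=1,i=14
  #...# -> #   bit 17 = 1  t=1,i=9
  #.... -> .   bit 16 = 0  t=0,i=19
  .#### -> .   bit 15 = 0  t=1,i=1
  .###. -> #   bit 14 = 1  t=0,i=3
  .##.# -> #   bit 13 = 1  t=0,i=11
  .##.. -> .   bit 12 = 0  t=0,i=17
  .#.## -> .   bit 11 = 0  t=0,i=9
  .#.#. -> #   bit 10 = 1  t=0,i=7
  .#..# -> .   bit 9 = 0  t=0,i=14
  .#... -> #   bit 8 = 1  t=1,i=8
  ..### -> #   bit 7 = 1  t=0,i=2
  ..##. -> .   bit 6 = 0  t=0,i=16
  ..#.# -> #   bit 5 = 1  t=1,i=18
  ..#.. -> .   bit 4 = 0  t=1,i=15
  ...## -> #   bit 3 = 1  t=0,i=1
  ...#. -> .   bit 2 = 0  t=2,i=3
  ....# -> #   bit 1 = 1  t=0,i=0
  ..... -> .   bit 0 = 0  t=2,i=1
  bits 10001111000010100110010110101010 = 2399823274

2399823274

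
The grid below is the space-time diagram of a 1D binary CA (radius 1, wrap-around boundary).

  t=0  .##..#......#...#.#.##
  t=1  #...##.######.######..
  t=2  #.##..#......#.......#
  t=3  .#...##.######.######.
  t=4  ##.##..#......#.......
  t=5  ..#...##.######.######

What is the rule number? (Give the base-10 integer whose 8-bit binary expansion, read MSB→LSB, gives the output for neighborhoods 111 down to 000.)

  [7] ### => .  t=1,i=8
  [6] ##. => .  t=0,i=2
  [5] #.# => #  t=0,i=0
  [4] #.. => .  t=0,i=3
  [3] .## => .  t=0,i=1
  [2] .#. => #  t=0,i=5
  [1] ..# => #  t=0,i=4
  [0] ... => #  t=0,i=7
  bits 00100111 = 39

39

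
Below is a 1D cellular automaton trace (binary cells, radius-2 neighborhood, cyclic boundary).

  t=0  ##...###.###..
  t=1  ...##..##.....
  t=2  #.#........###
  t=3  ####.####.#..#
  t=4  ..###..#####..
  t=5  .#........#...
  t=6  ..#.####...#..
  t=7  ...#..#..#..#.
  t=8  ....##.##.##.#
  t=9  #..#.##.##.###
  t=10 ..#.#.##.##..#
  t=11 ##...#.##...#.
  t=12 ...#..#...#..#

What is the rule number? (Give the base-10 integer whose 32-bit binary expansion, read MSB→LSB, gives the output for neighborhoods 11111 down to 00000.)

1813392137

  [31] ##### => .  t=3,i=1
  [30] ####. => #  t=2,i=13
  [29] ###.# => #  t=0,i=7
  [28] ###.. => .  t=0,i=11
  [27] ##.## => #  t=0,i=8
  [26] ##.#. => #  t=2,i=1
  [25] ##..# => .  t=0,i=12
  [24] ##... => .  t=0,i=2
  [23] #.### => .  t=0,i=9
  [22] #.##. => .  t=8,i=7
  [21] #.#.# => .  t=10,i=4
  [20] #.#.. => #  t=2,i=2
  [19] #..## => .  t=0,i=13
  [18] #..#. => #  t=7,i=5
  [17] #...# => #  t=0,i=3
  [16] #.... => .  t=1,i=10
  [15] .#### => .  t=2,i=12
  [14] .###. => .  t=0,i=6
  [13] .##.# => #  t=8,i=5
  [12] .##.. => .  t=0,i=1
  [11] .#.## => #  t=6,i=3
  [10] .#.#. => .  t=10,i=3
  [9] .#..# => #  t=3,i=11
  [8] .#... => #  t=2,i=3
  [7] ..### => .  t=0,i=5
  [6] ..##. => .  t=0,i=0
  [5] ..#.# => .  t=6,i=2
  [4] ..#.. => .  t=5,i=1
  [3] ...## => #  t=0,i=4
  [2] ...#. => .  t=5,i=0
  [1] ....# => .  t=1,i=1
  [0] ..... => #  t=1,i=0
  bits 01101100000101100010101100001001 = 1813392137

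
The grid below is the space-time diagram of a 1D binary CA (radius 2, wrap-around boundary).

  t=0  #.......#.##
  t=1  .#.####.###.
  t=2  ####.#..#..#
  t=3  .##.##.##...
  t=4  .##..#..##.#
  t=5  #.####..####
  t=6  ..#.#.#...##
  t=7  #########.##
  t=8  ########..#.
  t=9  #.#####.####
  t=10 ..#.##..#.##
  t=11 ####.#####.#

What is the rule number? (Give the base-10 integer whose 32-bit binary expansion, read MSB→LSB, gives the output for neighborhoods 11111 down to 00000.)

  [31] ##### => #  t=2,i=1
  [30] ####. => #  t=1,i=5
  [29] ###.# => .  t=1,i=6
  [28] ###.. => .  t=0,i=0
  [27] ##.## => .  t=1,i=7
  [26] ##.#. => #  t=2,i=4
  [25] ##..# => #  t=1,i=11
  [24] ##... => #  t=0,i=1
  [23] #.### => #  t=0,i=10
  [22] #.##. => .  t=3,i=4
  [21] #.#.# => #  t=4,i=11
  [20] #.#.. => #  t=2,i=5
  [19] #..## => .  t=2,i=10
  [18] #..#. => #  t=1,i=0
  [17] #...# => #  t=6,i=8
  [16] #.... => .  t=0,i=2
  [15] .#### => .  t=1,i=4
  [14] .###. => .  t=0,i=11
  [13] .##.# => #  t=3,i=2
  [12] .##.. => #  t=3,i=8
  [11] .#.## => #  t=0,i=9
  [10] .#.#. => #  t=6,i=3
  [9] .#..# => .  t=2,i=6
  [8] .#... => #  t=6,i=7
  [7] ..### => .  t=2,i=11
  [6] ..##. => #  t=3,i=1
  [5] ..#.# => #  t=0,i=8
  [4] ..#.. => #  t=2,i=8
  [3] ...## => .  t=3,i=0
  [2] ...#. => .  t=0,i=7
  [1] ....# => #  t=0,i=6
  [0] ..... => #  t=0,i=3
  bits 11000111101101100011110101110011 = 3350609267

3350609267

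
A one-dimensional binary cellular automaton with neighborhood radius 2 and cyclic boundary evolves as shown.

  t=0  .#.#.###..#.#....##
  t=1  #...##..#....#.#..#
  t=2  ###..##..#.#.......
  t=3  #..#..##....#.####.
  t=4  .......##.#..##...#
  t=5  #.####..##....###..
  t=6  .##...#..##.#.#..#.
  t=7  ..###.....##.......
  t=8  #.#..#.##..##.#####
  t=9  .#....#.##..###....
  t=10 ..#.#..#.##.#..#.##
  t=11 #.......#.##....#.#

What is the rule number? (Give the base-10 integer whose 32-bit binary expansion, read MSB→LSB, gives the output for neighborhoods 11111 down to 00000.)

  nb #####: next=.  (t=8,i=16, bit31=0)
  nb ####.: next=.  (t=3,i=16, bit30=0)
  nb ###.#: next=.  (t=3,i=17, bit29=0)
  nb ###..: next=.  (t=0,i=7, bit28=0)
  nb ##.##: next=#  (t=8,i=13, bit27=1)
  nb ##.#.: next=#  (t=0,i=0, bit26=1)
  nb ##..#: next=#  (t=0,i=8, bit25=1)
  nb ##...: next=#  (t=1,i=1, bit24=1)
  nb #.###: next=#  (t=0,i=5, bit23=1)
  nb #.##.: next=.  (t=8,i=7, bit22=0)
  nb #.#.#: next=.  (t=0,i=1, bit21=0)
  nb #.#..: next=.  (t=0,i=12, bit20=0)
  nb #..##: next=.  (t=1,i=17, bit19=0)
  nb #..#.: next=.  (t=0,i=9, bit18=0)
  nb #...#: next=#  (t=1,i=2, bit17=1)
  nb #....: next=.  (t=0,i=14, bit16=0)
  nb .####: next=.  (t=3,i=15, bit15=0)
  nb .###.: next=.  (t=0,i=6, bit14=0)
  nb .##.#: next=#  (t=0,i=18, bit13=1)
  nb .##..: next=#  (t=1,i=0, bit12=1)
  nb .#.##: next=#  (t=0,i=4, bit11=1)
  nb .#.#.: next=.  (t=0,i=2, bit10=0)
  nb .#..#: next=.  (t=1,i=16, bit9=0)
  nb .#...: next=#  (t=0,i=13, bit8=1)
  nb ..###: next=#  (t=2,i=0, bit7=1)
  nb ..##.: next=.  (t=0,i=17, bit6=0)
  nb ..#.#: next=.  (t=0,i=10, bit5=0)
  nb ..#..: next=.  (t=1,i=8, bit4=0)
  nb ...##: next=.  (t=0,i=16, bit3=0)
  nb ...#.: next=.  (t=1,i=12, bit2=0)
  nb ....#: next=#  (t=0,i=15, bit1=1)
  nb .....: next=#  (t=2,i=14, bit0=1)
  bits 00001111100000100011100110000011 = 260192643

260192643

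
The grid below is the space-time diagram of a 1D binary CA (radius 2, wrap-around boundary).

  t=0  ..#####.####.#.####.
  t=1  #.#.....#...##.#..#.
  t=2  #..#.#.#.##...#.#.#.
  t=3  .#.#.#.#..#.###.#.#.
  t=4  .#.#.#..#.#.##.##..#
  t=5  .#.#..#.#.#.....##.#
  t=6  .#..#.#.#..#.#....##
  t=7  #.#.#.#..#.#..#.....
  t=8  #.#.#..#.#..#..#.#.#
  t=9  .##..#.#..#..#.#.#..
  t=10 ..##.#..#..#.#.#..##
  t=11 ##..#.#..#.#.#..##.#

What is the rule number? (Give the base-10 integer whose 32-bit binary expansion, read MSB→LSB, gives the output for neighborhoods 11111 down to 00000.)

  ##### -> .   bit 31 = 0  t=0,i=4
  ####. -> .   bit 30 = 0  t=0,i=5
  ###.# -> .   bit 29 = 0  t=0,i=6
  ###.. -> #   bit 28 = 1  t=0,i=18
  ##.## -> .   bit 27 = 0  t=0,i=7
  ##.#. -> #   bit 26 = 1  t=0,i=12
  ##..# -> #   bit 25 = 1  t=4,i=17
  ##... -> .   bit 24 = 0  t=0,i=19
  #.### -> #   bit 23 = 1  t=0,i=8
  #.##. -> .   bit 22 = 0  t=2,i=9
  #.#.# -> #   bit 21 = 1  t=0,i=13
  #.#.. -> .   bit 20 = 0  t=1,i=2
  #..## -> #   bit 19 = 1  t=10,i=1
  #..#. -> .   bit 18 = 0  t=1,i=17
  #...# -> #   bit 17 = 1  t=0,i=0
  #.... -> .   bit 16 = 0  t=1,i=4
  .#### -> .   bit 15 = 0  t=0,i=3
  .###. -> #   bit 14 = 1  t=3,i=13
  .##.# -> .   bit 13 = 0  t=1,i=13
  .##.. -> #   bit 12 = 1  t=2,i=10
  .#.## -> .   bit 11 = 0  t=0,i=14
  .#.#. -> .   bit 10 = 0  t=1,i=1
  .#..# -> #   bit 9 = 1  t=1,i=16
  .#... -> #   bit 8 = 1  t=1,i=3
  ..### -> #   bit 7 = 1  t=0,i=2
  ..##. -> .   bit 6 = 0  t=1,i=12
  ..#.# -> #   bit 5 = 1  t=1,i=18
  ..#.. -> .   bit 4 = 0  t=1,i=8
  ...## -> .   bit 3 = 0  t=0,i=1
  ...#. -> #   bit 2 = 1  t=1,i=7
  ....# -> .   bit 1 = 0  t=1,i=6
  ..... -> #   bit 0 = 1  t=1,i=5
  bits 00010110101010100101001110100101 = 380261285

380261285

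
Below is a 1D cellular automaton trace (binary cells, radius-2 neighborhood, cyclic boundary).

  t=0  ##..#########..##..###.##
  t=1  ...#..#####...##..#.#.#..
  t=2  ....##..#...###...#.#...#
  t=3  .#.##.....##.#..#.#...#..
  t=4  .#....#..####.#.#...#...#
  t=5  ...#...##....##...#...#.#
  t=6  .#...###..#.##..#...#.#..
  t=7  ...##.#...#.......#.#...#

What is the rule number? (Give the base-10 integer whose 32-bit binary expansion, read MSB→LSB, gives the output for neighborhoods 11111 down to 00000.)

2351653480

  nb #####: next=#  (t=0,i=6, bit31=1)
  nb ####.: next=.  (t=0,i=0, bit30=0)
  nb ###.#: next=.  (t=0,i=21, bit29=0)
  nb ###..: next=.  (t=0,i=1, bit28=0)
  nb ##.##: next=#  (t=0,i=22, bit27=1)
  nb ##.#.: next=#  (t=3,i=12, bit26=1)
  nb ##..#: next=.  (t=0,i=2, bit25=0)
  nb ##...: next=.  (t=1,i=11, bit24=0)
  nb #.###: next=.  (t=0,i=23, bit23=0)
  nb #.##.: next=.  (t=3,i=3, bit22=0)
  nb #.#.#: next=#  (t=1,i=20, bit21=1)
  nb #.#..: next=.  (t=1,i=22, bit20=0)
  nb #..##: next=#  (t=0,i=3, bit19=1)
  nb #..#.: next=.  (t=1,i=17, bit18=0)
  nb #...#: next=#  (t=1,i=12, bit17=1)
  nb #....: next=#  (t=1,i=24, bit16=1)
  nb .####: next=.  (t=0,i=5, bit15=0)
  nb .###.: next=#  (t=0,i=20, bit14=1)
  nb .##.#: next=#  (t=3,i=11, bit13=1)
  nb .##..: next=.  (t=0,i=16, bit12=0)
  nb .#.##: next=.  (t=3,i=2, bit11=0)
  nb .#.#.: next=.  (t=1,i=19, bit10=0)
  nb .#..#: next=#  (t=1,i=4, bit9=1)
  nb .#...: next=.  (t=1,i=23, bit8=0)
  nb ..###: next=.  (t=0,i=4, bit7=0)
  nb ..##.: next=#  (t=0,i=15, bit6=1)
  nb ..#.#: next=#  (t=1,i=18, bit5=1)
  nb ..#..: next=.  (t=1,i=3, bit4=0)
  nb ...##: next=#  (t=1,i=13, bit3=1)
  nb ...#.: next=.  (t=1,i=2, bit2=0)
  nb ....#: next=.  (t=1,i=1, bit1=0)
  nb .....: next=.  (t=1,i=0, bit0=0)
  bits 10001100001010110110001001101000 = 2351653480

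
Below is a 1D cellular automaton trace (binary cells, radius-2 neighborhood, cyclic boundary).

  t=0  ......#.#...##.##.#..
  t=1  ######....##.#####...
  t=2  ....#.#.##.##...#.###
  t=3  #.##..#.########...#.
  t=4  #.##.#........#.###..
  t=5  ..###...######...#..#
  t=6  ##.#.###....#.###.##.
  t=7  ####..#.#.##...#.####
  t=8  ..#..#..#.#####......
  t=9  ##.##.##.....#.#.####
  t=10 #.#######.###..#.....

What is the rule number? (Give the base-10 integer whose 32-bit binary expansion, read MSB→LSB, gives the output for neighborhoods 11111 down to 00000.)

  [31] ##### => .  t=1,i=2
  [30] ####. => #  t=1,i=4
  [29] ###.# => .  t=6,i=16
  [28] ###.. => .  t=1,i=5
  [27] ##.## => #  t=0,i=14
  [26] ##.#. => #  t=0,i=17
  [25] ##..# => .  t=3,i=4
  [24] ##... => #  t=1,i=6
  [23] #.### => .  t=1,i=13
  [22] #.##. => #  t=0,i=15
  [21] #.#.# => #  t=2,i=6
  [20] #.#.. => .  t=0,i=8
  [19] #..## => #  t=5,i=1
  [18] #..#. => #  t=3,i=5
  [17] #...# => #  t=0,i=10
  [16] #.... => .  t=0,i=20
  [15] .#### => .  t=1,i=1
  [14] .###. => #  t=2,i=19
  [13] .##.# => #  t=0,i=13
  [12] .##.. => #  t=2,i=12
  [11] .#.## => .  t=2,i=7
  [10] .#.#. => .  t=0,i=7
  [9] .#..# => #  t=5,i=0
  [8] .#... => .  t=0,i=9
  [7] ..### => .  t=1,i=0
  [6] ..##. => .  t=0,i=12
  [5] ..#.# => .  t=0,i=6
  [4] ..#.. => .  t=5,i=17
  [3] ...## => #  t=0,i=11
  [2] ...#. => #  t=0,i=5
  [1] ....# => #  t=0,i=4
  [0] ..... => #  t=0,i=0
  bits 01001101011011100111001000001111 = 1299083791

1299083791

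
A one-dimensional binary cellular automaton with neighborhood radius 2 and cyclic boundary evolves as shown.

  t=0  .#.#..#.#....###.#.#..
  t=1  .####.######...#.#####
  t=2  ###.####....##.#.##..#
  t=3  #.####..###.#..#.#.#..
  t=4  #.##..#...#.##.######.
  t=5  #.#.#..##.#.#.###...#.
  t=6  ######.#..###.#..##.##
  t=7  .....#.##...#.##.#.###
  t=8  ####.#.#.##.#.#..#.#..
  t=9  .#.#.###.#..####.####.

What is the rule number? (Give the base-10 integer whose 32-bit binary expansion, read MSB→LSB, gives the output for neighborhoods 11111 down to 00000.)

  [31] ##### => .  t=1,i=8
  [30] ####. => .  t=1,i=3
  [29] ###.# => #  t=0,i=15
  [28] ###.. => .  t=1,i=11
  [27] ##.## => #  t=1,i=0
  [26] ##.#. => .  t=0,i=16
  [25] ##..# => #  t=2,i=19
  [24] ##... => #  t=1,i=12
  [23] #.### => #  t=1,i=1
  [22] #.##. => #  t=2,i=17
  [21] #.#.# => #  t=0,i=17
  [20] #.#.. => #  t=0,i=3
  [19] #..## => .  t=2,i=20
  [18] #..#. => .  t=0,i=5
  [17] #...# => #  t=0,i=21
  [16] #.... => #  t=0,i=10
  [15] .#### => #  t=1,i=2
  [14] .###. => .  t=0,i=14
  [13] .##.# => .  t=2,i=13
  [12] .##.. => .  t=2,i=18
  [11] .#.## => .  t=1,i=16
  [10] .#.#. => #  t=0,i=2
  [9] .#..# => #  t=0,i=4
  [8] .#... => #  t=0,i=9
  [7] ..### => .  t=0,i=13
  [6] ..##. => #  t=2,i=12
  [5] ..#.# => #  t=0,i=1
  [4] ..#.. => .  t=4,i=6
  [3] ...## => .  t=0,i=12
  [2] ...#. => .  t=0,i=0
  [1] ....# => #  t=0,i=11
  [0] ..... => #  t=7,i=2
  bits 00101011111100111000011101100011 = 737380195

737380195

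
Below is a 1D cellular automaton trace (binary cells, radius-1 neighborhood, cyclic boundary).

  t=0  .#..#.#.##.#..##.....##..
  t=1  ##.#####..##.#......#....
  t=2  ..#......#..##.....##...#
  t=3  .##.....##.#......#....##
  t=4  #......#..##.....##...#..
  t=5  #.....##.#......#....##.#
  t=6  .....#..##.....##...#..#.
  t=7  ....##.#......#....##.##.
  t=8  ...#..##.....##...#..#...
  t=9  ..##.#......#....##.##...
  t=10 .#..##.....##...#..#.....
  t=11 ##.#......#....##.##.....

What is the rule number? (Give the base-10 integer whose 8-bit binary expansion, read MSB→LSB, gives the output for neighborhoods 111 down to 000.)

  ### -> .   bit 7 = 0  t=1,i=4
  ##. -> .   bit 6 = 0  t=0,i=9
  #.# -> #   bit 5 = 1  t=0,i=5
  #.. -> .   bit 4 = 0  t=0,i=2
  .## -> .   bit 3 = 0  t=0,i=8
  .#. -> #   bit 2 = 1  t=0,i=1
  ..# -> #   bit 1 = 1  t=0,i=0
  ... -> .   bit 0 = 0  t=0,i=17
  bits 00100110 = 38

38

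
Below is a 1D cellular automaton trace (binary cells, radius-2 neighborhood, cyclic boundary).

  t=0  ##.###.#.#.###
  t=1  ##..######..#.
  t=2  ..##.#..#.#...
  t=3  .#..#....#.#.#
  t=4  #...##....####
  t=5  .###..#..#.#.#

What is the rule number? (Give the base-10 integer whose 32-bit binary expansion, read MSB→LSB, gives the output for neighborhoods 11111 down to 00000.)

1730856217

  nb #####: next=.  (t=0,i=13, bit31=0)
  nb ####.: next=#  (t=0,i=0, bit30=1)
  nb ###.#: next=#  (t=0,i=1, bit29=1)
  nb ###..: next=.  (t=1,i=9, bit28=0)
  nb ##.##: next=.  (t=0,i=2, bit27=0)
  nb ##.#.: next=#  (t=0,i=6, bit26=1)
  nb ##..#: next=#  (t=1,i=2, bit25=1)
  nb ##...: next=#  (t=4,i=1, bit24=1)
  nb #.###: next=.  (t=0,i=3, bit23=0)
  nb #.##.: next=.  (t=1,i=0, bit22=0)
  nb #.#.#: next=#  (t=0,i=7, bit21=1)
  nb #.#..: next=.  (t=2,i=5, bit20=0)
  nb #..##: next=#  (t=1,i=3, bit19=1)
  nb #..#.: next=.  (t=1,i=11, bit18=0)
  nb #...#: next=#  (t=4,i=2, bit17=1)
  nb #....: next=.  (t=2,i=12, bit16=0)
  nb .####: next=#  (t=0,i=12, bit15=1)
  nb .###.: next=#  (t=0,i=4, bit14=1)
  nb .##.#: next=.  (t=2,i=3, bit13=0)
  nb .##..: next=.  (t=1,i=1, bit12=0)
  nb .#.##: next=.  (t=0,i=10, bit11=0)
  nb .#.#.: next=#  (t=0,i=8, bit10=1)
  nb .#..#: next=.  (t=2,i=6, bit9=0)
  nb .#...: next=#  (t=2,i=11, bit8=1)
  nb ..###: next=.  (t=1,i=4, bit7=0)
  nb ..##.: next=.  (t=2,i=2, bit6=0)
  nb ..#.#: next=.  (t=1,i=12, bit5=0)
  nb ..#..: next=#  (t=3,i=4, bit4=1)
  nb ...##: next=#  (t=2,i=1, bit3=1)
  nb ...#.: next=.  (t=3,i=8, bit2=0)
  nb ....#: next=.  (t=2,i=0, bit1=0)
  nb .....: next=#  (t=2,i=13, bit0=1)
  bits 01100111001010101100010100011001 = 1730856217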